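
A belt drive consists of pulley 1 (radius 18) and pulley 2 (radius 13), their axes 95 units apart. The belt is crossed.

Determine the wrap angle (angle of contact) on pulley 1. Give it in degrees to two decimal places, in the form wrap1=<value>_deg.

crossed belt: β = asin((r1+r2)/C) = asin(31/95) = 19.0453°
wrap1 = wrap2 = π + 2β = 218.0906°

wrap1=218.09_deg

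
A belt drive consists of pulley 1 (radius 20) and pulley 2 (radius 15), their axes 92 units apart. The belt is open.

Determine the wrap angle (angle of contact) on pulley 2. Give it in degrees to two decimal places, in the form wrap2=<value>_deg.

wrap2=173.77_deg

open belt: β = asin((r2−r1)/C) = asin(-5/92) = -3.1154°
wrap1 = π − 2β = 186.2309°
wrap2 = π + 2β = 173.7691°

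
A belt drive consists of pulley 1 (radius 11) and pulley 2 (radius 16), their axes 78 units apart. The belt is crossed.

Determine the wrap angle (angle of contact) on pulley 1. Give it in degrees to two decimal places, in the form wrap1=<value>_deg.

wrap1=220.50_deg

crossed belt: β = asin((r1+r2)/C) = asin(27/78) = 20.2522°
wrap1 = wrap2 = π + 2β = 220.5045°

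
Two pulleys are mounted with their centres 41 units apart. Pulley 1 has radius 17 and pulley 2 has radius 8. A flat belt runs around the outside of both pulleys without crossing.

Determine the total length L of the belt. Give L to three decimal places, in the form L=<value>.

open belt: β = asin((r2−r1)/C) = asin(-9/41) = -12.6804°
wrap1 = π − 2β = 205.3608°
wrap2 = π + 2β = 154.6392°
tangent length = C·cosβ = 40.0000
L = r1·wrap1 + r2·wrap2 + 2·C·cosβ = 17·3.5842 + 8·2.6990 + 2·40.0000 = 162.5235

L=162.523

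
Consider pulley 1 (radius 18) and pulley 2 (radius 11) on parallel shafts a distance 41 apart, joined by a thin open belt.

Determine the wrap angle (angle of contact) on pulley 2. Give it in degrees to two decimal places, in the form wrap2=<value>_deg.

wrap2=160.34_deg

open belt: β = asin((r2−r1)/C) = asin(-7/41) = -9.8304°
wrap1 = π − 2β = 199.6607°
wrap2 = π + 2β = 160.3393°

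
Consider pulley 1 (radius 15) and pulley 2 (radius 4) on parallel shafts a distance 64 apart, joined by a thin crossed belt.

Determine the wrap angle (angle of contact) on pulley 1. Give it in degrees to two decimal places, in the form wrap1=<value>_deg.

wrap1=214.54_deg

crossed belt: β = asin((r1+r2)/C) = asin(19/64) = 17.2700°
wrap1 = wrap2 = π + 2β = 214.5400°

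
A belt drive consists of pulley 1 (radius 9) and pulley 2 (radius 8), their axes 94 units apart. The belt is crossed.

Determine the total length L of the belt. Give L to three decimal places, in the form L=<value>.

crossed belt: β = asin((r1+r2)/C) = asin(17/94) = 10.4193°
wrap1 = wrap2 = π + 2β = 200.8387°
tangent length = C·cosβ = 92.4500
L = (r1+r2)·wrap + 2·C·cosβ = 17·3.5053 + 2·92.4500 = 244.4900

L=244.490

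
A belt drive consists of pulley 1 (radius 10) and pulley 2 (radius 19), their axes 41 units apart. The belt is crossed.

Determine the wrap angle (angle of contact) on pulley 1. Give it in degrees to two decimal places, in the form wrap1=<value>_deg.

crossed belt: β = asin((r1+r2)/C) = asin(29/41) = 45.0170°
wrap1 = wrap2 = π + 2β = 270.0341°

wrap1=270.03_deg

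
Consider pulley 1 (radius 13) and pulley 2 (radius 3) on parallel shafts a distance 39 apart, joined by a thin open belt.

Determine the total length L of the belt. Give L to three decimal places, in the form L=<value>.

open belt: β = asin((r2−r1)/C) = asin(-10/39) = -14.8572°
wrap1 = π − 2β = 209.7143°
wrap2 = π + 2β = 150.2857°
tangent length = C·cosβ = 37.6962
L = r1·wrap1 + r2·wrap2 + 2·C·cosβ = 13·3.6602 + 3·2.6230 + 2·37.6962 = 130.8439

L=130.844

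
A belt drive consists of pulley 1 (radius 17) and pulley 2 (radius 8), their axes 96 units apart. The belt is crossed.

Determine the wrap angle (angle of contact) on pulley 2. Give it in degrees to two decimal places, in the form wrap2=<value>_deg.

crossed belt: β = asin((r1+r2)/C) = asin(25/96) = 15.0948°
wrap1 = wrap2 = π + 2β = 210.1896°

wrap2=210.19_deg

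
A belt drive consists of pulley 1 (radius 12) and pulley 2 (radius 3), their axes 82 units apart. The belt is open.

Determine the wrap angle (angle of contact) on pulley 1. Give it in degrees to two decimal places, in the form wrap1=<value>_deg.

open belt: β = asin((r2−r1)/C) = asin(-9/82) = -6.3013°
wrap1 = π − 2β = 192.6025°
wrap2 = π + 2β = 167.3975°

wrap1=192.60_deg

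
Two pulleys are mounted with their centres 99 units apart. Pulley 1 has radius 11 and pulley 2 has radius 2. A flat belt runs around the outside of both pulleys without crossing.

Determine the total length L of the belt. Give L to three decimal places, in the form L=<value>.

open belt: β = asin((r2−r1)/C) = asin(-9/99) = -5.2159°
wrap1 = π − 2β = 190.4318°
wrap2 = π + 2β = 169.5682°
tangent length = C·cosβ = 98.5901
L = r1·wrap1 + r2·wrap2 + 2·C·cosβ = 11·3.3237 + 2·2.9595 + 2·98.5901 = 239.6595

L=239.659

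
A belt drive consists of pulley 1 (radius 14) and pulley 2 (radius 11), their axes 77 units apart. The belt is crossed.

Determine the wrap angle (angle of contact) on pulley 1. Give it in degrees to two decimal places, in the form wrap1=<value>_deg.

wrap1=217.89_deg

crossed belt: β = asin((r1+r2)/C) = asin(25/77) = 18.9459°
wrap1 = wrap2 = π + 2β = 217.8918°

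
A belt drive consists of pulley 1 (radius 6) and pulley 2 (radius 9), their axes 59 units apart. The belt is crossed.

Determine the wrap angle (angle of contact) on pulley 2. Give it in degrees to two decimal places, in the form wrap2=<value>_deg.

crossed belt: β = asin((r1+r2)/C) = asin(15/59) = 14.7284°
wrap1 = wrap2 = π + 2β = 209.4568°

wrap2=209.46_deg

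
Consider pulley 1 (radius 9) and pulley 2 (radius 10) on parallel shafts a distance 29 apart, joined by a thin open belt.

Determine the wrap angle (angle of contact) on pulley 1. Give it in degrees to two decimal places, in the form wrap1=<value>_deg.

open belt: β = asin((r2−r1)/C) = asin(1/29) = 1.9761°
wrap1 = π − 2β = 176.0478°
wrap2 = π + 2β = 183.9522°

wrap1=176.05_deg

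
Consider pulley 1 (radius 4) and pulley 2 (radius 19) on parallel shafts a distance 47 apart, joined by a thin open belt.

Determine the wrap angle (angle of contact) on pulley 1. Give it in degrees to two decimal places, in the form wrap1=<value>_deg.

wrap1=142.78_deg

open belt: β = asin((r2−r1)/C) = asin(15/47) = 18.6115°
wrap1 = π − 2β = 142.7771°
wrap2 = π + 2β = 217.2229°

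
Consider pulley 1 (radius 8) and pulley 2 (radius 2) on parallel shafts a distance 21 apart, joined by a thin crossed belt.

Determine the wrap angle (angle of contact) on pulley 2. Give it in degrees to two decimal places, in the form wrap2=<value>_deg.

wrap2=236.87_deg

crossed belt: β = asin((r1+r2)/C) = asin(10/21) = 28.4369°
wrap1 = wrap2 = π + 2β = 236.8738°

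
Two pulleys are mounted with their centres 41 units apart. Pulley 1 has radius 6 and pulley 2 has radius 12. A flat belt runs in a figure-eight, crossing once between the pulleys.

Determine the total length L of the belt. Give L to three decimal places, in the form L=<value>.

crossed belt: β = asin((r1+r2)/C) = asin(18/41) = 26.0416°
wrap1 = wrap2 = π + 2β = 232.0833°
tangent length = C·cosβ = 36.8375
L = (r1+r2)·wrap + 2·C·cosβ = 18·4.0506 + 2·36.8375 = 146.5861

L=146.586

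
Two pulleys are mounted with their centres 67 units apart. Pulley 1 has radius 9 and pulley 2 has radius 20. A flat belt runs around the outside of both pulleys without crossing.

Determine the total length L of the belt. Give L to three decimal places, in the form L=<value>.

open belt: β = asin((r2−r1)/C) = asin(11/67) = 9.4496°
wrap1 = π − 2β = 161.1009°
wrap2 = π + 2β = 198.8991°
tangent length = C·cosβ = 66.0908
L = r1·wrap1 + r2·wrap2 + 2·C·cosβ = 9·2.8117 + 20·3.4714 + 2·66.0908 = 226.9162

L=226.916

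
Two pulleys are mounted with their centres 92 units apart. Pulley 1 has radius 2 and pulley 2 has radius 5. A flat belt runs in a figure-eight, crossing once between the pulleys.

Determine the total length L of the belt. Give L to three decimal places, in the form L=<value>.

L=206.524

crossed belt: β = asin((r1+r2)/C) = asin(7/92) = 4.3637°
wrap1 = wrap2 = π + 2β = 188.7274°
tangent length = C·cosβ = 91.7333
L = (r1+r2)·wrap + 2·C·cosβ = 7·3.2939 + 2·91.7333 = 206.5240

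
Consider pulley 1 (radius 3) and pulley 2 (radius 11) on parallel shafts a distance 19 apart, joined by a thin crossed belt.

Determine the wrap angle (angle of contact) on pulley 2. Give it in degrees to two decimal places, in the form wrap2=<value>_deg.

wrap2=274.93_deg

crossed belt: β = asin((r1+r2)/C) = asin(14/19) = 47.4631°
wrap1 = wrap2 = π + 2β = 274.9262°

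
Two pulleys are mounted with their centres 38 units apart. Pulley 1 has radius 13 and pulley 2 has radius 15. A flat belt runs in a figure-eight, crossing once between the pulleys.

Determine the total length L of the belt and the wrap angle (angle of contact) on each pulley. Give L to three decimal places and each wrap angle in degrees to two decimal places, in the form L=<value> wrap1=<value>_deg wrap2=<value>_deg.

L=185.735 wrap1=274.93_deg wrap2=274.93_deg

crossed belt: β = asin((r1+r2)/C) = asin(28/38) = 47.4631°
wrap1 = wrap2 = π + 2β = 274.9262°
tangent length = C·cosβ = 25.6905
L = (r1+r2)·wrap + 2·C·cosβ = 28·4.7984 + 2·25.6905 = 185.7352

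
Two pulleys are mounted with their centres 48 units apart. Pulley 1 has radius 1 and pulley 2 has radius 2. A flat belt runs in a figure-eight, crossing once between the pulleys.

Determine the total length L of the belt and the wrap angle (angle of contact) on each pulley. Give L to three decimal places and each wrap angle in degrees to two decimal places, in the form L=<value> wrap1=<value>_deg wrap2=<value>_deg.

crossed belt: β = asin((r1+r2)/C) = asin(3/48) = 3.5833°
wrap1 = wrap2 = π + 2β = 187.1666°
tangent length = C·cosβ = 47.9062
L = (r1+r2)·wrap + 2·C·cosβ = 3·3.2667 + 2·47.9062 = 105.6123

L=105.612 wrap1=187.17_deg wrap2=187.17_deg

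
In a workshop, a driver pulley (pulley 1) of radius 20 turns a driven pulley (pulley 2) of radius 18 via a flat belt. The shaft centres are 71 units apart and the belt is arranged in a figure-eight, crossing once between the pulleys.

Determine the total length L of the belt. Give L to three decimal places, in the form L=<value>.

crossed belt: β = asin((r1+r2)/C) = asin(38/71) = 32.3582°
wrap1 = wrap2 = π + 2β = 244.7165°
tangent length = C·cosβ = 59.9750
L = (r1+r2)·wrap + 2·C·cosβ = 38·4.2711 + 2·59.9750 = 282.2521

L=282.252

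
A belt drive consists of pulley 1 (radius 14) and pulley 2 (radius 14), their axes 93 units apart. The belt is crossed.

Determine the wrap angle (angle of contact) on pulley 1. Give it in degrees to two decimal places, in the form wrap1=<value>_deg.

wrap1=215.04_deg

crossed belt: β = asin((r1+r2)/C) = asin(28/93) = 17.5222°
wrap1 = wrap2 = π + 2β = 215.0444°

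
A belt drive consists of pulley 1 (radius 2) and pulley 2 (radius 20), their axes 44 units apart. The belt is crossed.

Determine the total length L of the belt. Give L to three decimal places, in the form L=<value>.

L=168.364

crossed belt: β = asin((r1+r2)/C) = asin(22/44) = 30.0000°
wrap1 = wrap2 = π + 2β = 240.0000°
tangent length = C·cosβ = 38.1051
L = (r1+r2)·wrap + 2·C·cosβ = 22·4.1888 + 2·38.1051 = 168.3636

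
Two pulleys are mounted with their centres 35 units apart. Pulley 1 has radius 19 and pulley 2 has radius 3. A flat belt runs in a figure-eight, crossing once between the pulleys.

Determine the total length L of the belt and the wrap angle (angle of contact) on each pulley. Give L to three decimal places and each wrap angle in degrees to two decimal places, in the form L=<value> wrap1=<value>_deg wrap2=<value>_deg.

L=153.465 wrap1=257.89_deg wrap2=257.89_deg

crossed belt: β = asin((r1+r2)/C) = asin(22/35) = 38.9448°
wrap1 = wrap2 = π + 2β = 257.8896°
tangent length = C·cosβ = 27.2213
L = (r1+r2)·wrap + 2·C·cosβ = 22·4.5010 + 2·27.2213 = 153.4651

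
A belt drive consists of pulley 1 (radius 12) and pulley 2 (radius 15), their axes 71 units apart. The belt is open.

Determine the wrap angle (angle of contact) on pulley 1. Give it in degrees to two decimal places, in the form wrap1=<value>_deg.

wrap1=175.16_deg

open belt: β = asin((r2−r1)/C) = asin(3/71) = 2.4217°
wrap1 = π − 2β = 175.1567°
wrap2 = π + 2β = 184.8433°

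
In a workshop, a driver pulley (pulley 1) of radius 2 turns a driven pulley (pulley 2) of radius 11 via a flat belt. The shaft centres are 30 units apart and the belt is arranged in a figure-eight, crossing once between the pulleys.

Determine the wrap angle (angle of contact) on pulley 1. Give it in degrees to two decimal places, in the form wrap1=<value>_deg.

crossed belt: β = asin((r1+r2)/C) = asin(13/30) = 25.6793°
wrap1 = wrap2 = π + 2β = 231.3586°

wrap1=231.36_deg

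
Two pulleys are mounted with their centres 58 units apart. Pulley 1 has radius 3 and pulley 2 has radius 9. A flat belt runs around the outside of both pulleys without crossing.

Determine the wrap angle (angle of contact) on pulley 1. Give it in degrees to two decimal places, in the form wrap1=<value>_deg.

wrap1=168.12_deg

open belt: β = asin((r2−r1)/C) = asin(6/58) = 5.9378°
wrap1 = π − 2β = 168.1245°
wrap2 = π + 2β = 191.8755°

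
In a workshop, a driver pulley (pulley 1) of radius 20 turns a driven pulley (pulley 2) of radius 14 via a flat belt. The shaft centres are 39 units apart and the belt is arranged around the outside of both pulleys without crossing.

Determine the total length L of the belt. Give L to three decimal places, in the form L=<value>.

L=185.739

open belt: β = asin((r2−r1)/C) = asin(-6/39) = -8.8499°
wrap1 = π − 2β = 197.6998°
wrap2 = π + 2β = 162.3002°
tangent length = C·cosβ = 38.5357
L = r1·wrap1 + r2·wrap2 + 2·C·cosβ = 20·3.4505 + 14·2.8327 + 2·38.5357 = 185.7391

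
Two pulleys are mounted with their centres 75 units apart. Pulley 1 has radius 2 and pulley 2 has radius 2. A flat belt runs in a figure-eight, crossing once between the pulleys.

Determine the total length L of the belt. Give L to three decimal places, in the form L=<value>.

crossed belt: β = asin((r1+r2)/C) = asin(4/75) = 3.0572°
wrap1 = wrap2 = π + 2β = 186.1145°
tangent length = C·cosβ = 74.8933
L = (r1+r2)·wrap + 2·C·cosβ = 4·3.2483 + 2·74.8933 = 162.7798

L=162.780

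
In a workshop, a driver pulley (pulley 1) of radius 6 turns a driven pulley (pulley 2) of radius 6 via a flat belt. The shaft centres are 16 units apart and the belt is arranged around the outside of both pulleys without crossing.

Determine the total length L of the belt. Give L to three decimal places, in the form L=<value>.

open belt: β = asin((r2−r1)/C) = asin(0/16) = 0.0000°
wrap1 = π − 2β = 180.0000°
wrap2 = π + 2β = 180.0000°
tangent length = C·cosβ = 16.0000
L = r1·wrap1 + r2·wrap2 + 2·C·cosβ = 6·3.1416 + 6·3.1416 + 2·16.0000 = 69.6991

L=69.699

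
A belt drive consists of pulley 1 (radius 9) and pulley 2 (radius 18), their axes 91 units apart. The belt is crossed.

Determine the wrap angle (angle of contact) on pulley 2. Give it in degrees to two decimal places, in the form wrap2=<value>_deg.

crossed belt: β = asin((r1+r2)/C) = asin(27/91) = 17.2597°
wrap1 = wrap2 = π + 2β = 214.5194°

wrap2=214.52_deg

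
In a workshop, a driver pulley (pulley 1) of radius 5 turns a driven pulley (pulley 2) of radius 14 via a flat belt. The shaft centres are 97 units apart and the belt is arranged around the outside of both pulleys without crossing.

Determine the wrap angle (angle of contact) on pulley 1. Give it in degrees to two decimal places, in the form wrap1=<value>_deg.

open belt: β = asin((r2−r1)/C) = asin(9/97) = 5.3238°
wrap1 = π − 2β = 169.3525°
wrap2 = π + 2β = 190.6475°

wrap1=169.35_deg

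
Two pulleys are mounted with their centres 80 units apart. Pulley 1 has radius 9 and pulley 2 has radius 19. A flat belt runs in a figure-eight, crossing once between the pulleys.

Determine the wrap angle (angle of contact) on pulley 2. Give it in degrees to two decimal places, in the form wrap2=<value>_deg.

crossed belt: β = asin((r1+r2)/C) = asin(28/80) = 20.4873°
wrap1 = wrap2 = π + 2β = 220.9746°

wrap2=220.97_deg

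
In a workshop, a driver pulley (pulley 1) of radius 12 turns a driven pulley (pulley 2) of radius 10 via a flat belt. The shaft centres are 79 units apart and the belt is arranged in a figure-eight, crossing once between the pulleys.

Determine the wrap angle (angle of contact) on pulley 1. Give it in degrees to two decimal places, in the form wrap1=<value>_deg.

wrap1=212.34_deg

crossed belt: β = asin((r1+r2)/C) = asin(22/79) = 16.1696°
wrap1 = wrap2 = π + 2β = 212.3391°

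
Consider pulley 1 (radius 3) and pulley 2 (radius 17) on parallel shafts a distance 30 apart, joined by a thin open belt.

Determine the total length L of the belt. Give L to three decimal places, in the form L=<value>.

L=129.492

open belt: β = asin((r2−r1)/C) = asin(14/30) = 27.8181°
wrap1 = π − 2β = 124.3637°
wrap2 = π + 2β = 235.6363°
tangent length = C·cosβ = 26.5330
L = r1·wrap1 + r2·wrap2 + 2·C·cosβ = 3·2.1706 + 17·4.1126 + 2·26.5330 = 129.4924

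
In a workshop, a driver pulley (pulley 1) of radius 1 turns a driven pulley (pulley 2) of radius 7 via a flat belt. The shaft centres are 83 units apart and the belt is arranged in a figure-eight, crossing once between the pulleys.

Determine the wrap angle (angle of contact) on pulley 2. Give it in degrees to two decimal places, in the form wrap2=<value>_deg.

wrap2=191.06_deg

crossed belt: β = asin((r1+r2)/C) = asin(8/83) = 5.5311°
wrap1 = wrap2 = π + 2β = 191.0621°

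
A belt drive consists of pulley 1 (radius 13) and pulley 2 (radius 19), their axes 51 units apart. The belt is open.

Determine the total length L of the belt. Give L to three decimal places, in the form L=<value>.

open belt: β = asin((r2−r1)/C) = asin(6/51) = 6.7563°
wrap1 = π − 2β = 166.4873°
wrap2 = π + 2β = 193.5127°
tangent length = C·cosβ = 50.6458
L = r1·wrap1 + r2·wrap2 + 2·C·cosβ = 13·2.9058 + 19·3.3774 + 2·50.6458 = 203.2377

L=203.238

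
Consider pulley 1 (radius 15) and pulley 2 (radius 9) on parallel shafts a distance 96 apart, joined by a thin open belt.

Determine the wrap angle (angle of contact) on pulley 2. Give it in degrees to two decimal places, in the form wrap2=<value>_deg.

wrap2=172.83_deg

open belt: β = asin((r2−r1)/C) = asin(-6/96) = -3.5833°
wrap1 = π − 2β = 187.1666°
wrap2 = π + 2β = 172.8334°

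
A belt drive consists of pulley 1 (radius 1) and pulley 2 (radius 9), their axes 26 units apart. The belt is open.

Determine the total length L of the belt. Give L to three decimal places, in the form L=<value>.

L=85.897

open belt: β = asin((r2−r1)/C) = asin(8/26) = 17.9202°
wrap1 = π − 2β = 144.1596°
wrap2 = π + 2β = 215.8404°
tangent length = C·cosβ = 24.7386
L = r1·wrap1 + r2·wrap2 + 2·C·cosβ = 1·2.5161 + 9·3.7671 + 2·24.7386 = 85.8975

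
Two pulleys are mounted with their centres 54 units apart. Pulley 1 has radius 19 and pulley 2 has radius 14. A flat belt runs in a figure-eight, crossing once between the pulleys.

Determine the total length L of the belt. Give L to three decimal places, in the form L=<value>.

crossed belt: β = asin((r1+r2)/C) = asin(33/54) = 37.6699°
wrap1 = wrap2 = π + 2β = 255.3398°
tangent length = C·cosβ = 42.7434
L = (r1+r2)·wrap + 2·C·cosβ = 33·4.4565 + 2·42.7434 = 232.5520

L=232.552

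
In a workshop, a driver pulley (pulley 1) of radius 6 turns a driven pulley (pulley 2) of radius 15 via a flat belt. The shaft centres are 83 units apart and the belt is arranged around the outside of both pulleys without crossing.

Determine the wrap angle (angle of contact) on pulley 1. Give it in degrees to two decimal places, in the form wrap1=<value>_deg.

open belt: β = asin((r2−r1)/C) = asin(9/83) = 6.2250°
wrap1 = π − 2β = 167.5499°
wrap2 = π + 2β = 192.4501°

wrap1=167.55_deg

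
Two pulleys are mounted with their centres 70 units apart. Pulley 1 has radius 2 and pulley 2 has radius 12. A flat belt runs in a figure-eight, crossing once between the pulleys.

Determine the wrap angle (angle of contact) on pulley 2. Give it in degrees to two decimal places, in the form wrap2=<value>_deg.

wrap2=203.07_deg

crossed belt: β = asin((r1+r2)/C) = asin(14/70) = 11.5370°
wrap1 = wrap2 = π + 2β = 203.0739°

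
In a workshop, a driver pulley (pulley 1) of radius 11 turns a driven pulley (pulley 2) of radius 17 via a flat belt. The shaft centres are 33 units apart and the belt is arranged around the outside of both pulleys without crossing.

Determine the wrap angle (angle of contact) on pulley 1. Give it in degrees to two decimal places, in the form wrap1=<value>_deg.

open belt: β = asin((r2−r1)/C) = asin(6/33) = 10.4757°
wrap1 = π − 2β = 159.0486°
wrap2 = π + 2β = 200.9514°

wrap1=159.05_deg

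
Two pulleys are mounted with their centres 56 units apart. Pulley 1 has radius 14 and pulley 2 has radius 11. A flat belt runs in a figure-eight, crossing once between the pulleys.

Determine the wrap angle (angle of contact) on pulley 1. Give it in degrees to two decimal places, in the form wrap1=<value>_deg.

crossed belt: β = asin((r1+r2)/C) = asin(25/56) = 26.5148°
wrap1 = wrap2 = π + 2β = 233.0295°

wrap1=233.03_deg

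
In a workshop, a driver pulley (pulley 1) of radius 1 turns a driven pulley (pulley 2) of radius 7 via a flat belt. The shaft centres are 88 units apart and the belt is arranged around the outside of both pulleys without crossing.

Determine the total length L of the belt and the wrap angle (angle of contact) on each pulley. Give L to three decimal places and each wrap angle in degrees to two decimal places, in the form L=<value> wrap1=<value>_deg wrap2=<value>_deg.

open belt: β = asin((r2−r1)/C) = asin(6/88) = 3.9096°
wrap1 = π − 2β = 172.1809°
wrap2 = π + 2β = 187.8191°
tangent length = C·cosβ = 87.7952
L = r1·wrap1 + r2·wrap2 + 2·C·cosβ = 1·3.0051 + 7·3.2781 + 2·87.7952 = 201.5420

L=201.542 wrap1=172.18_deg wrap2=187.82_deg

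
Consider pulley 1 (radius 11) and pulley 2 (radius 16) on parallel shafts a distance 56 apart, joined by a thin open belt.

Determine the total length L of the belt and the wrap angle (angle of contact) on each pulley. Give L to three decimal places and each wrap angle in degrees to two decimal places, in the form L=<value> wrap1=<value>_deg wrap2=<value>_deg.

open belt: β = asin((r2−r1)/C) = asin(5/56) = 5.1225°
wrap1 = π − 2β = 169.7550°
wrap2 = π + 2β = 190.2450°
tangent length = C·cosβ = 55.7763
L = r1·wrap1 + r2·wrap2 + 2·C·cosβ = 11·2.9628 + 16·3.3204 + 2·55.7763 = 197.2697

L=197.270 wrap1=169.75_deg wrap2=190.25_deg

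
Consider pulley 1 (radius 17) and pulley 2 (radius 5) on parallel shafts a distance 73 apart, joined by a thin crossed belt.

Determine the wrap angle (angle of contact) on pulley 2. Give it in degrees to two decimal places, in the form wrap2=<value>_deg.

wrap2=215.08_deg

crossed belt: β = asin((r1+r2)/C) = asin(22/73) = 17.5399°
wrap1 = wrap2 = π + 2β = 215.0798°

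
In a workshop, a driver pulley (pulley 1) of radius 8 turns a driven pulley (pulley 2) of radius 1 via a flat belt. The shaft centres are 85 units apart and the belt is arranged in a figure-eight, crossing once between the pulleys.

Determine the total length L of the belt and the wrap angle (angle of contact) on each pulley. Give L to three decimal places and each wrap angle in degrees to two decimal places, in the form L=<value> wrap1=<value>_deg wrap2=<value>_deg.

L=199.228 wrap1=192.16_deg wrap2=192.16_deg

crossed belt: β = asin((r1+r2)/C) = asin(9/85) = 6.0780°
wrap1 = wrap2 = π + 2β = 192.1560°
tangent length = C·cosβ = 84.5222
L = (r1+r2)·wrap + 2·C·cosβ = 9·3.3538 + 2·84.5222 = 199.2282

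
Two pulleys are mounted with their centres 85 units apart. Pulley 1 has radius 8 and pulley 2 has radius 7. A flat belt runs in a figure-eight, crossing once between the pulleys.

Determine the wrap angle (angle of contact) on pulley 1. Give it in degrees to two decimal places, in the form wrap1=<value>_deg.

wrap1=200.33_deg

crossed belt: β = asin((r1+r2)/C) = asin(15/85) = 10.1642°
wrap1 = wrap2 = π + 2β = 200.3285°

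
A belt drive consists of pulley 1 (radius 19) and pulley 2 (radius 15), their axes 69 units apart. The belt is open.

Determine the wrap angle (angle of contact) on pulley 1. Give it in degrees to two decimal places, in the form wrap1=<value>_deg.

open belt: β = asin((r2−r1)/C) = asin(-4/69) = -3.3234°
wrap1 = π − 2β = 186.6467°
wrap2 = π + 2β = 173.3533°

wrap1=186.65_deg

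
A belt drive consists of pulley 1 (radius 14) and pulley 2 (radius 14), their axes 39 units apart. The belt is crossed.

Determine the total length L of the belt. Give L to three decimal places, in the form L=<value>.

crossed belt: β = asin((r1+r2)/C) = asin(28/39) = 45.8854°
wrap1 = wrap2 = π + 2β = 271.7708°
tangent length = C·cosβ = 27.1477
L = (r1+r2)·wrap + 2·C·cosβ = 28·4.7433 + 2·27.1477 = 187.1077

L=187.108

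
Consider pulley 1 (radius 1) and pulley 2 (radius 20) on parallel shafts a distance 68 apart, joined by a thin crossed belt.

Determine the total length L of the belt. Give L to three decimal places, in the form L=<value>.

L=208.512

crossed belt: β = asin((r1+r2)/C) = asin(21/68) = 17.9883°
wrap1 = wrap2 = π + 2β = 215.9767°
tangent length = C·cosβ = 64.6761
L = (r1+r2)·wrap + 2·C·cosβ = 21·3.7695 + 2·64.6761 = 208.5118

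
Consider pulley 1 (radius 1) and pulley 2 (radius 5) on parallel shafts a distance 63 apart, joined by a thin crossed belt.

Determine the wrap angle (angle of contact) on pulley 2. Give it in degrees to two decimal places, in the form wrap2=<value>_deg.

crossed belt: β = asin((r1+r2)/C) = asin(6/63) = 5.4650°
wrap1 = wrap2 = π + 2β = 190.9300°

wrap2=190.93_deg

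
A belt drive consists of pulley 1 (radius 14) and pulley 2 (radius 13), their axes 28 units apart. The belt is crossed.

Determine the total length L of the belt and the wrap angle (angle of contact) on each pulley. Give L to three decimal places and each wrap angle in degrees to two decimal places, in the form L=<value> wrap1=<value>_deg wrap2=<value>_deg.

L=170.003 wrap1=329.28_deg wrap2=329.28_deg

crossed belt: β = asin((r1+r2)/C) = asin(27/28) = 74.6411°
wrap1 = wrap2 = π + 2β = 329.2822°
tangent length = C·cosβ = 7.4162
L = (r1+r2)·wrap + 2·C·cosβ = 27·5.7471 + 2·7.4162 = 170.0030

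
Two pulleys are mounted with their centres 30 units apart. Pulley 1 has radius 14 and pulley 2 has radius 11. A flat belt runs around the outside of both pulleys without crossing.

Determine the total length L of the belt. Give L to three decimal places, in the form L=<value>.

L=138.840

open belt: β = asin((r2−r1)/C) = asin(-3/30) = -5.7392°
wrap1 = π − 2β = 191.4783°
wrap2 = π + 2β = 168.5217°
tangent length = C·cosβ = 29.8496
L = r1·wrap1 + r2·wrap2 + 2·C·cosβ = 14·3.3419 + 11·2.9413 + 2·29.8496 = 138.8401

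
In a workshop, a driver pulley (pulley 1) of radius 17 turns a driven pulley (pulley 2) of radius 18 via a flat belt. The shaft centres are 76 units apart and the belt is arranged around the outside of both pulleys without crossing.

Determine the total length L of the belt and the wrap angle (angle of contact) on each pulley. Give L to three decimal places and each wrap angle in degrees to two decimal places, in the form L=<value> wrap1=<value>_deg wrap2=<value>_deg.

open belt: β = asin((r2−r1)/C) = asin(1/76) = 0.7539°
wrap1 = π − 2β = 178.4922°
wrap2 = π + 2β = 181.5078°
tangent length = C·cosβ = 75.9934
L = r1·wrap1 + r2·wrap2 + 2·C·cosβ = 17·3.1153 + 18·3.1679 + 2·75.9934 = 261.9689

L=261.969 wrap1=178.49_deg wrap2=181.51_deg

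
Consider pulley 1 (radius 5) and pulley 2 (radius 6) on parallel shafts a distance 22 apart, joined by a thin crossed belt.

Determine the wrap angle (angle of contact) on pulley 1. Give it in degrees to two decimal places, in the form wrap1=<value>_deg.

wrap1=240.00_deg

crossed belt: β = asin((r1+r2)/C) = asin(11/22) = 30.0000°
wrap1 = wrap2 = π + 2β = 240.0000°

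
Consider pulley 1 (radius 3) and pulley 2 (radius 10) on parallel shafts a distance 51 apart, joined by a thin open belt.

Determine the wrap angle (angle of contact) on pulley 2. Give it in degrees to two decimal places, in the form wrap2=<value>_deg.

open belt: β = asin((r2−r1)/C) = asin(7/51) = 7.8890°
wrap1 = π − 2β = 164.2219°
wrap2 = π + 2β = 195.7781°

wrap2=195.78_deg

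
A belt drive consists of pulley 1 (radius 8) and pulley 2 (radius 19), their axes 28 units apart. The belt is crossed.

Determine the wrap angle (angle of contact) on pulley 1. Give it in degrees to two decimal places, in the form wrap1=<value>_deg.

wrap1=329.28_deg

crossed belt: β = asin((r1+r2)/C) = asin(27/28) = 74.6411°
wrap1 = wrap2 = π + 2β = 329.2822°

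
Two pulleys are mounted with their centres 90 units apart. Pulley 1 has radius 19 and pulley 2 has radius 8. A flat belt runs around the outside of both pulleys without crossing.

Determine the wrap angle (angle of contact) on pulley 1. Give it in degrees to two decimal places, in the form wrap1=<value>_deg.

wrap1=194.04_deg

open belt: β = asin((r2−r1)/C) = asin(-11/90) = -7.0204°
wrap1 = π − 2β = 194.0407°
wrap2 = π + 2β = 165.9593°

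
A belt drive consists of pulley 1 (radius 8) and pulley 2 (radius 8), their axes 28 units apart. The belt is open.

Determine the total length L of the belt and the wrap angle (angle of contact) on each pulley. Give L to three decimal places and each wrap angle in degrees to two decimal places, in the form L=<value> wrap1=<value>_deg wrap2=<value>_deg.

open belt: β = asin((r2−r1)/C) = asin(0/28) = 0.0000°
wrap1 = π − 2β = 180.0000°
wrap2 = π + 2β = 180.0000°
tangent length = C·cosβ = 28.0000
L = r1·wrap1 + r2·wrap2 + 2·C·cosβ = 8·3.1416 + 8·3.1416 + 2·28.0000 = 106.2655

L=106.265 wrap1=180.00_deg wrap2=180.00_deg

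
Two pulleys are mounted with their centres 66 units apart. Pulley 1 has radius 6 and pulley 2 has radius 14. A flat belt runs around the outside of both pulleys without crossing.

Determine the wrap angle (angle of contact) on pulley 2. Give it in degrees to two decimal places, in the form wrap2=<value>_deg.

wrap2=193.92_deg

open belt: β = asin((r2−r1)/C) = asin(8/66) = 6.9621°
wrap1 = π − 2β = 166.0759°
wrap2 = π + 2β = 193.9241°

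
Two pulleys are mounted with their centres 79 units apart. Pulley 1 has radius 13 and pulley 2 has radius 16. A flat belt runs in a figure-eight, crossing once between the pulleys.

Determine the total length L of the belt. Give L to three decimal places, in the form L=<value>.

crossed belt: β = asin((r1+r2)/C) = asin(29/79) = 21.5362°
wrap1 = wrap2 = π + 2β = 223.0724°
tangent length = C·cosβ = 73.4847
L = (r1+r2)·wrap + 2·C·cosβ = 29·3.8933 + 2·73.4847 = 259.8764

L=259.876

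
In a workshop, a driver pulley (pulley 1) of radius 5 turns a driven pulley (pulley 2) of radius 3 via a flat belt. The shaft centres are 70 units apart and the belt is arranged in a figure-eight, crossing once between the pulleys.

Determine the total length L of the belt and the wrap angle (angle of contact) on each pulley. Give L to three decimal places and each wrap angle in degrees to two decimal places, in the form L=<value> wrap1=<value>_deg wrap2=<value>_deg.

crossed belt: β = asin((r1+r2)/C) = asin(8/70) = 6.5624°
wrap1 = wrap2 = π + 2β = 193.1249°
tangent length = C·cosβ = 69.5414
L = (r1+r2)·wrap + 2·C·cosβ = 8·3.3707 + 2·69.5414 = 166.0480

L=166.048 wrap1=193.12_deg wrap2=193.12_deg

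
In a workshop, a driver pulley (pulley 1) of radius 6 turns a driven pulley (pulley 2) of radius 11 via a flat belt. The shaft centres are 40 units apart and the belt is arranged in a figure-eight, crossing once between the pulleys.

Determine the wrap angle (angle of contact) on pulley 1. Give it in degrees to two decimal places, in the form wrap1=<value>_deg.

wrap1=230.30_deg

crossed belt: β = asin((r1+r2)/C) = asin(17/40) = 25.1507°
wrap1 = wrap2 = π + 2β = 230.3013°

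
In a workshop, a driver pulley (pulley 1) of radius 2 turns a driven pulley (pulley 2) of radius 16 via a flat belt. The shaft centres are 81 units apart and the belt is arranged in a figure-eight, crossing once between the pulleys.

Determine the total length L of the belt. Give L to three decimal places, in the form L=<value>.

L=222.565

crossed belt: β = asin((r1+r2)/C) = asin(18/81) = 12.8396°
wrap1 = wrap2 = π + 2β = 205.6792°
tangent length = C·cosβ = 78.9747
L = (r1+r2)·wrap + 2·C·cosβ = 18·3.5898 + 2·78.9747 = 222.5654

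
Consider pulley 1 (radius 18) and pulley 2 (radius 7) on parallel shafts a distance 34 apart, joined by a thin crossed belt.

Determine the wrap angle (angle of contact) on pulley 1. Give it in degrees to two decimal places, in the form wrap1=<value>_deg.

crossed belt: β = asin((r1+r2)/C) = asin(25/34) = 47.3321°
wrap1 = wrap2 = π + 2β = 274.6641°

wrap1=274.66_deg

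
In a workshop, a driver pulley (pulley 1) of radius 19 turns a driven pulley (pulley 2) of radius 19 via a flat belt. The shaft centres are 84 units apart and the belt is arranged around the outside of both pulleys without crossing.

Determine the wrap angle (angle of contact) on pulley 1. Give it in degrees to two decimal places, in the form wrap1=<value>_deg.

open belt: β = asin((r2−r1)/C) = asin(0/84) = 0.0000°
wrap1 = π − 2β = 180.0000°
wrap2 = π + 2β = 180.0000°

wrap1=180.00_deg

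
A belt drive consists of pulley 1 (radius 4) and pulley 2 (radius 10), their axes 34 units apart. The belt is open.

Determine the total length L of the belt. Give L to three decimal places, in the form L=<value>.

open belt: β = asin((r2−r1)/C) = asin(6/34) = 10.1642°
wrap1 = π − 2β = 159.6715°
wrap2 = π + 2β = 200.3285°
tangent length = C·cosβ = 33.4664
L = r1·wrap1 + r2·wrap2 + 2·C·cosβ = 4·2.7868 + 10·3.4964 + 2·33.4664 = 113.0439

L=113.044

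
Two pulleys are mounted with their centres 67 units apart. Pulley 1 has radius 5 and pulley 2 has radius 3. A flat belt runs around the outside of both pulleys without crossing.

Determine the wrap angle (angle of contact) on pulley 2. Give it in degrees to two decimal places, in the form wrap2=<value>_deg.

open belt: β = asin((r2−r1)/C) = asin(-2/67) = -1.7106°
wrap1 = π − 2β = 183.4212°
wrap2 = π + 2β = 176.5788°

wrap2=176.58_deg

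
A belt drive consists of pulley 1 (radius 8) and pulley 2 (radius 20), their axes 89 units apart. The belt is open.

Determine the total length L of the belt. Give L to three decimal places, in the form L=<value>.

L=267.585

open belt: β = asin((r2−r1)/C) = asin(12/89) = 7.7489°
wrap1 = π − 2β = 164.5023°
wrap2 = π + 2β = 195.4977°
tangent length = C·cosβ = 88.1873
L = r1·wrap1 + r2·wrap2 + 2·C·cosβ = 8·2.8711 + 20·3.4121 + 2·88.1873 = 267.5850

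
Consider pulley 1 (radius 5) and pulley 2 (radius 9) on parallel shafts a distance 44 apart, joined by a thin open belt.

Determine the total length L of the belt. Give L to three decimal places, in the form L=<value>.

L=132.346

open belt: β = asin((r2−r1)/C) = asin(4/44) = 5.2159°
wrap1 = π − 2β = 169.5682°
wrap2 = π + 2β = 190.4318°
tangent length = C·cosβ = 43.8178
L = r1·wrap1 + r2·wrap2 + 2·C·cosβ = 5·2.9595 + 9·3.3237 + 2·43.8178 = 132.3462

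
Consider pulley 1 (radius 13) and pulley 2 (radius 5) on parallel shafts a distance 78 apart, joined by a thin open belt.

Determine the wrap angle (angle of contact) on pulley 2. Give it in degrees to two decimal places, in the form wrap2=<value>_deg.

wrap2=168.23_deg

open belt: β = asin((r2−r1)/C) = asin(-8/78) = -5.8868°
wrap1 = π − 2β = 191.7737°
wrap2 = π + 2β = 168.2263°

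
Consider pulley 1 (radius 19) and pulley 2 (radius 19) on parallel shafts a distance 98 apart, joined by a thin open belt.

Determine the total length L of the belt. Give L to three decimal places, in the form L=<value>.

open belt: β = asin((r2−r1)/C) = asin(0/98) = 0.0000°
wrap1 = π − 2β = 180.0000°
wrap2 = π + 2β = 180.0000°
tangent length = C·cosβ = 98.0000
L = r1·wrap1 + r2·wrap2 + 2·C·cosβ = 19·3.1416 + 19·3.1416 + 2·98.0000 = 315.3805

L=315.381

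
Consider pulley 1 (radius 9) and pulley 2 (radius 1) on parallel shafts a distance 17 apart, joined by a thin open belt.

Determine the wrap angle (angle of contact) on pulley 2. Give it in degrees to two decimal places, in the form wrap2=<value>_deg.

wrap2=123.86_deg

open belt: β = asin((r2−r1)/C) = asin(-8/17) = -28.0725°
wrap1 = π − 2β = 236.1450°
wrap2 = π + 2β = 123.8550°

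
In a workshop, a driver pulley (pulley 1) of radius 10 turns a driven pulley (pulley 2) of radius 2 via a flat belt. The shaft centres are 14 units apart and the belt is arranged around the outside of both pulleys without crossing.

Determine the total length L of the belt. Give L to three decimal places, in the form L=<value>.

L=70.409

open belt: β = asin((r2−r1)/C) = asin(-8/14) = -34.8499°
wrap1 = π − 2β = 249.6998°
wrap2 = π + 2β = 110.3002°
tangent length = C·cosβ = 11.4891
L = r1·wrap1 + r2·wrap2 + 2·C·cosβ = 10·4.3581 + 2·1.9251 + 2·11.4891 = 70.4093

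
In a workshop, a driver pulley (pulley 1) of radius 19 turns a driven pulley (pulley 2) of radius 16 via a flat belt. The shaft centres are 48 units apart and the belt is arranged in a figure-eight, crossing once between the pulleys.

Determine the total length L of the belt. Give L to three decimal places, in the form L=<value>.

crossed belt: β = asin((r1+r2)/C) = asin(35/48) = 46.8166°
wrap1 = wrap2 = π + 2β = 273.6332°
tangent length = C·cosβ = 32.8481
L = (r1+r2)·wrap + 2·C·cosβ = 35·4.7758 + 2·32.8481 = 232.8493

L=232.849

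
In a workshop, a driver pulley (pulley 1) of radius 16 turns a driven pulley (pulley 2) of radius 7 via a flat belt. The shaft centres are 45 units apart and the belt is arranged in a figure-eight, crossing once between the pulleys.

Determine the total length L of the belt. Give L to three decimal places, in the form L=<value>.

crossed belt: β = asin((r1+r2)/C) = asin(23/45) = 30.7379°
wrap1 = wrap2 = π + 2β = 241.4757°
tangent length = C·cosβ = 38.6782
L = (r1+r2)·wrap + 2·C·cosβ = 23·4.2145 + 2·38.6782 = 174.2909

L=174.291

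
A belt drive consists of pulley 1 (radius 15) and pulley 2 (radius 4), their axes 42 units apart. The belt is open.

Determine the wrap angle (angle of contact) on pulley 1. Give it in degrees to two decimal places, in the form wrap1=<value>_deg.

wrap1=210.37_deg

open belt: β = asin((r2−r1)/C) = asin(-11/42) = -15.1831°
wrap1 = π − 2β = 210.3662°
wrap2 = π + 2β = 149.6338°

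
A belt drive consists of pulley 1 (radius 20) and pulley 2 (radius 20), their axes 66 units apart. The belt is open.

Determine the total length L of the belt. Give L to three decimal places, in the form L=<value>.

L=257.664

open belt: β = asin((r2−r1)/C) = asin(0/66) = 0.0000°
wrap1 = π − 2β = 180.0000°
wrap2 = π + 2β = 180.0000°
tangent length = C·cosβ = 66.0000
L = r1·wrap1 + r2·wrap2 + 2·C·cosβ = 20·3.1416 + 20·3.1416 + 2·66.0000 = 257.6637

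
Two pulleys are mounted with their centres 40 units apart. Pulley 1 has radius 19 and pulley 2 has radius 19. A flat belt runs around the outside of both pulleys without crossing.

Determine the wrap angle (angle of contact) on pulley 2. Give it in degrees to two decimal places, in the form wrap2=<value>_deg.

wrap2=180.00_deg

open belt: β = asin((r2−r1)/C) = asin(0/40) = 0.0000°
wrap1 = π − 2β = 180.0000°
wrap2 = π + 2β = 180.0000°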